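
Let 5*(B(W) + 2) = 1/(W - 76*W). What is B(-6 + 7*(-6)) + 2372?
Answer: 42660001/18000 ≈ 2370.0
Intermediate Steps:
B(W) = -2 - 1/(375*W) (B(W) = -2 + 1/(5*(W - 76*W)) = -2 + 1/(5*((-75*W))) = -2 + (-1/(75*W))/5 = -2 - 1/(375*W))
B(-6 + 7*(-6)) + 2372 = (-2 - 1/(375*(-6 + 7*(-6)))) + 2372 = (-2 - 1/(375*(-6 - 42))) + 2372 = (-2 - 1/375/(-48)) + 2372 = (-2 - 1/375*(-1/48)) + 2372 = (-2 + 1/18000) + 2372 = -35999/18000 + 2372 = 42660001/18000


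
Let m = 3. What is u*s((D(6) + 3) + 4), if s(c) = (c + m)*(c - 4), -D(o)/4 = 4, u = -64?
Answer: -4992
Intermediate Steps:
D(o) = -16 (D(o) = -4*4 = -16)
s(c) = (-4 + c)*(3 + c) (s(c) = (c + 3)*(c - 4) = (3 + c)*(-4 + c) = (-4 + c)*(3 + c))
u*s((D(6) + 3) + 4) = -64*(-12 + ((-16 + 3) + 4)² - ((-16 + 3) + 4)) = -64*(-12 + (-13 + 4)² - (-13 + 4)) = -64*(-12 + (-9)² - 1*(-9)) = -64*(-12 + 81 + 9) = -64*78 = -4992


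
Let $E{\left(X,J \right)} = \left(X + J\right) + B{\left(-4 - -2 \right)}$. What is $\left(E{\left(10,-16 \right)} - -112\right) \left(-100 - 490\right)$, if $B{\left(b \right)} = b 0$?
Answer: $-62540$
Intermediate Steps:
$B{\left(b \right)} = 0$
$E{\left(X,J \right)} = J + X$ ($E{\left(X,J \right)} = \left(X + J\right) + 0 = \left(J + X\right) + 0 = J + X$)
$\left(E{\left(10,-16 \right)} - -112\right) \left(-100 - 490\right) = \left(\left(-16 + 10\right) - -112\right) \left(-100 - 490\right) = \left(-6 + 112\right) \left(-590\right) = 106 \left(-590\right) = -62540$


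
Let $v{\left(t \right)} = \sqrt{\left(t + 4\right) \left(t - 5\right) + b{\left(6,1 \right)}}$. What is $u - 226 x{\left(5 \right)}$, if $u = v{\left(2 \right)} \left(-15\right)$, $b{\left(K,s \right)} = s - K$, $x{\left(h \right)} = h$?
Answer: $-1130 - 15 i \sqrt{23} \approx -1130.0 - 71.938 i$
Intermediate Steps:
$v{\left(t \right)} = \sqrt{-5 + \left(-5 + t\right) \left(4 + t\right)}$ ($v{\left(t \right)} = \sqrt{\left(t + 4\right) \left(t - 5\right) + \left(1 - 6\right)} = \sqrt{\left(4 + t\right) \left(-5 + t\right) + \left(1 - 6\right)} = \sqrt{\left(-5 + t\right) \left(4 + t\right) - 5} = \sqrt{-5 + \left(-5 + t\right) \left(4 + t\right)}$)
$u = - 15 i \sqrt{23}$ ($u = \sqrt{-25 + 2^{2} - 2} \left(-15\right) = \sqrt{-25 + 4 - 2} \left(-15\right) = \sqrt{-23} \left(-15\right) = i \sqrt{23} \left(-15\right) = - 15 i \sqrt{23} \approx - 71.938 i$)
$u - 226 x{\left(5 \right)} = - 15 i \sqrt{23} - 226 \cdot 5 = - 15 i \sqrt{23} - 1130 = -1130 - 15 i \sqrt{23}$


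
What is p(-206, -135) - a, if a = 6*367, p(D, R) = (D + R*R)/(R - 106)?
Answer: -548701/241 ≈ -2276.8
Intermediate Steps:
p(D, R) = (D + R²)/(-106 + R)
a = 2202
p(-206, -135) - a = (-206 + (-135)²)/(-106 - 135) - 1*2202 = (-206 + 18225)/(-241) - 2202 = -1/241*18019 - 2202 = -18019/241 - 2202 = -548701/241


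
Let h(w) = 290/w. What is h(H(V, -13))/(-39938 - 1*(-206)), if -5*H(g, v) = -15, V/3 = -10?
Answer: -145/59598 ≈ -0.0024330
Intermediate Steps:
V = -30 (V = 3*(-10) = -30)
H(g, v) = 3 (H(g, v) = -1/5*(-15) = 3)
h(H(V, -13))/(-39938 - 1*(-206)) = (290/3)/(-39938 - 1*(-206)) = (290*(1/3))/(-39938 + 206) = (290/3)/(-39732) = (290/3)*(-1/39732) = -145/59598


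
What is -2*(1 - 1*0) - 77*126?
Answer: -9704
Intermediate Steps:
-2*(1 - 1*0) - 77*126 = -2*(1 + 0) - 9702 = -2*1 - 9702 = -2 - 9702 = -9704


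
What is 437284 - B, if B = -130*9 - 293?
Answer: 438747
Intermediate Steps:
B = -1463 (B = -1170 - 293 = -1463)
437284 - B = 437284 - 1*(-1463) = 437284 + 1463 = 438747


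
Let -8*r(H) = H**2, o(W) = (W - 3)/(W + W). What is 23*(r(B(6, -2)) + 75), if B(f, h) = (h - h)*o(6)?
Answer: 1725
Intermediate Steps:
o(W) = (-3 + W)/(2*W) (o(W) = (-3 + W)/((2*W)) = (-3 + W)*(1/(2*W)) = (-3 + W)/(2*W))
B(f, h) = 0 (B(f, h) = (h - h)*((1/2)*(-3 + 6)/6) = 0*((1/2)*(1/6)*3) = 0*(1/4) = 0)
r(H) = -H**2/8
23*(r(B(6, -2)) + 75) = 23*(-1/8*0**2 + 75) = 23*(-1/8*0 + 75) = 23*(0 + 75) = 23*75 = 1725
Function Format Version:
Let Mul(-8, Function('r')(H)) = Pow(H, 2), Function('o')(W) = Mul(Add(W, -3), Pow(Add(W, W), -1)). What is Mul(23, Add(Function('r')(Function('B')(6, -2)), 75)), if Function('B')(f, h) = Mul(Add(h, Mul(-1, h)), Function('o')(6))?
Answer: 1725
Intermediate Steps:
Function('o')(W) = Mul(Rational(1, 2), Pow(W, -1), Add(-3, W)) (Function('o')(W) = Mul(Add(-3, W), Pow(Mul(2, W), -1)) = Mul(Add(-3, W), Mul(Rational(1, 2), Pow(W, -1))) = Mul(Rational(1, 2), Pow(W, -1), Add(-3, W)))
Function('B')(f, h) = 0 (Function('B')(f, h) = Mul(Add(h, Mul(-1, h)), Mul(Rational(1, 2), Pow(6, -1), Add(-3, 6))) = Mul(0, Mul(Rational(1, 2), Rational(1, 6), 3)) = Mul(0, Rational(1, 4)) = 0)
Function('r')(H) = Mul(Rational(-1, 8), Pow(H, 2))
Mul(23, Add(Function('r')(Function('B')(6, -2)), 75)) = Mul(23, Add(Mul(Rational(-1, 8), Pow(0, 2)), 75)) = Mul(23, Add(Mul(Rational(-1, 8), 0), 75)) = Mul(23, Add(0, 75)) = Mul(23, 75) = 1725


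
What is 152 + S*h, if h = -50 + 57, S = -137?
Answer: -807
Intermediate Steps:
h = 7
152 + S*h = 152 - 137*7 = 152 - 959 = -807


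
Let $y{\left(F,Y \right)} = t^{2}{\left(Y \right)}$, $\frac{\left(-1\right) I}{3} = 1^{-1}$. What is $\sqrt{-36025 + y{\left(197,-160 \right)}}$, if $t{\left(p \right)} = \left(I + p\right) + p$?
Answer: $4 \sqrt{4269} \approx 261.35$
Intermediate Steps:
$I = -3$ ($I = - \frac{3}{1} = \left(-3\right) 1 = -3$)
$t{\left(p \right)} = -3 + 2 p$ ($t{\left(p \right)} = \left(-3 + p\right) + p = -3 + 2 p$)
$y{\left(F,Y \right)} = \left(-3 + 2 Y\right)^{2}$
$\sqrt{-36025 + y{\left(197,-160 \right)}} = \sqrt{-36025 + \left(-3 + 2 \left(-160\right)\right)^{2}} = \sqrt{-36025 + \left(-3 - 320\right)^{2}} = \sqrt{-36025 + \left(-323\right)^{2}} = \sqrt{-36025 + 104329} = \sqrt{68304} = 4 \sqrt{4269}$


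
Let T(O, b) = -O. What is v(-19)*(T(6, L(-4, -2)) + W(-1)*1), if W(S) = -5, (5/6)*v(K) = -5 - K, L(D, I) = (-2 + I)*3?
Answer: -924/5 ≈ -184.80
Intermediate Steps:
L(D, I) = -6 + 3*I
v(K) = -6 - 6*K/5 (v(K) = 6*(-5 - K)/5 = -6 - 6*K/5)
v(-19)*(T(6, L(-4, -2)) + W(-1)*1) = (-6 - 6/5*(-19))*(-1*6 - 5*1) = (-6 + 114/5)*(-6 - 5) = (84/5)*(-11) = -924/5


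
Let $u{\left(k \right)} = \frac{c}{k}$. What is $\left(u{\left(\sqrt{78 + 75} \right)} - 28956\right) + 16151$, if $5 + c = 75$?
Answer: $-12805 + \frac{70 \sqrt{17}}{51} \approx -12799.0$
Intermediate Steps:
$c = 70$ ($c = -5 + 75 = 70$)
$u{\left(k \right)} = \frac{70}{k}$
$\left(u{\left(\sqrt{78 + 75} \right)} - 28956\right) + 16151 = \left(\frac{70}{\sqrt{78 + 75}} - 28956\right) + 16151 = \left(\frac{70}{\sqrt{153}} - 28956\right) + 16151 = \left(\frac{70}{3 \sqrt{17}} - 28956\right) + 16151 = \left(70 \frac{\sqrt{17}}{51} - 28956\right) + 16151 = \left(\frac{70 \sqrt{17}}{51} - 28956\right) + 16151 = \left(-28956 + \frac{70 \sqrt{17}}{51}\right) + 16151 = -12805 + \frac{70 \sqrt{17}}{51}$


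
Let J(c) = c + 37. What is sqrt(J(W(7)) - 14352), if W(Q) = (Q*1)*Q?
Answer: I*sqrt(14266) ≈ 119.44*I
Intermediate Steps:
W(Q) = Q**2 (W(Q) = Q*Q = Q**2)
J(c) = 37 + c
sqrt(J(W(7)) - 14352) = sqrt((37 + 7**2) - 14352) = sqrt((37 + 49) - 14352) = sqrt(86 - 14352) = sqrt(-14266) = I*sqrt(14266)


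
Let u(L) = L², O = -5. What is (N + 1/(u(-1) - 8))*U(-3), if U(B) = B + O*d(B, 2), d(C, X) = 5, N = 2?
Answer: -52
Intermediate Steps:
U(B) = -25 + B (U(B) = B - 5*5 = B - 25 = -25 + B)
(N + 1/(u(-1) - 8))*U(-3) = (2 + 1/((-1)² - 8))*(-25 - 3) = (2 + 1/(1 - 8))*(-28) = (2 + 1/(-7))*(-28) = (2 - ⅐)*(-28) = (13/7)*(-28) = -52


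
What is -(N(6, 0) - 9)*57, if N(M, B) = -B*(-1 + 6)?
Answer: 513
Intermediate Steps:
N(M, B) = -5*B (N(M, B) = -B*5 = -5*B)
-(N(6, 0) - 9)*57 = -(-5*0 - 9)*57 = -(0 - 9)*57 = -1*(-9)*57 = 9*57 = 513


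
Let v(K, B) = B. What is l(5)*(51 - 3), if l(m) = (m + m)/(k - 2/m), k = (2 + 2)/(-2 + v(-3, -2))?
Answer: -2400/7 ≈ -342.86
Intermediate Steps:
k = -1 (k = (2 + 2)/(-2 - 2) = 4/(-4) = 4*(-1/4) = -1)
l(m) = 2*m/(-1 - 2/m) (l(m) = (m + m)/(-1 - 2/m) = (2*m)/(-1 - 2/m) = 2*m/(-1 - 2/m))
l(5)*(51 - 3) = (-2*5**2/(2 + 5))*(51 - 3) = -2*25/7*48 = -2*25*1/7*48 = -50/7*48 = -2400/7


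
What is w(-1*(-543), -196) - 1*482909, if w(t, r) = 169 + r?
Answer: -482936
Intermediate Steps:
w(-1*(-543), -196) - 1*482909 = (169 - 196) - 1*482909 = -27 - 482909 = -482936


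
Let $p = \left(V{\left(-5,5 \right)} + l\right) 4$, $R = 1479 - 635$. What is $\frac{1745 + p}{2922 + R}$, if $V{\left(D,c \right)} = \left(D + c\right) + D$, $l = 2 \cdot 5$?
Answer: $\frac{1765}{3766} \approx 0.46867$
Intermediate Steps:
$l = 10$
$V{\left(D,c \right)} = c + 2 D$
$R = 844$ ($R = 1479 - 635 = 844$)
$p = 20$ ($p = \left(\left(5 + 2 \left(-5\right)\right) + 10\right) 4 = \left(\left(5 - 10\right) + 10\right) 4 = \left(-5 + 10\right) 4 = 5 \cdot 4 = 20$)
$\frac{1745 + p}{2922 + R} = \frac{1745 + 20}{2922 + 844} = \frac{1765}{3766}$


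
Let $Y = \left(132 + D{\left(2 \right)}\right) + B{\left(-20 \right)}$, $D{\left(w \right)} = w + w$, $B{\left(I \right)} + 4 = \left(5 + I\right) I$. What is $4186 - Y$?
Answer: $3754$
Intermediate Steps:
$B{\left(I \right)} = -4 + I \left(5 + I\right)$ ($B{\left(I \right)} = -4 + \left(5 + I\right) I = -4 + I \left(5 + I\right)$)
$D{\left(w \right)} = 2 w$
$Y = 432$ ($Y = \left(132 + 2 \cdot 2\right) + \left(-4 + \left(-20\right)^{2} + 5 \left(-20\right)\right) = \left(132 + 4\right) - -296 = 136 + 296 = 432$)
$4186 - Y = 4186 - 432 = 3754$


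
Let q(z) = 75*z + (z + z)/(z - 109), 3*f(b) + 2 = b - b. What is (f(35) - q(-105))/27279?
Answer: 2527346/8756559 ≈ 0.28862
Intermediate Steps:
f(b) = -⅔ (f(b) = -⅔ + (b - b)/3 = -⅔ + (⅓)*0 = -⅔ + 0 = -⅔)
q(z) = 75*z + 2*z/(-109 + z) (q(z) = 75*z + (2*z)/(-109 + z) = 75*z + 2*z/(-109 + z))
(f(35) - q(-105))/27279 = (-⅔ - (-105)*(-8173 + 75*(-105))/(-109 - 105))/27279 = (-⅔ - (-105)*(-8173 - 7875)/(-214))*(1/27279) = (-⅔ - (-105)*(-1)*(-16048)/214)*(1/27279) = (-⅔ - 1*(-842520/107))*(1/27279) = (-⅔ + 842520/107)*(1/27279) = (2527346/321)*(1/27279) = 2527346/8756559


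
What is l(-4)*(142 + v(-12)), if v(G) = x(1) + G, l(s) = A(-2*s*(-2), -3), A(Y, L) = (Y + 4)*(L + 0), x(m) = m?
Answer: 4716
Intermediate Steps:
A(Y, L) = L*(4 + Y) (A(Y, L) = (4 + Y)*L = L*(4 + Y))
l(s) = -12 - 12*s (l(s) = -3*(4 - 2*s*(-2)) = -3*(4 + 4*s) = -12 - 12*s)
v(G) = 1 + G
l(-4)*(142 + v(-12)) = (-12 - 12*(-4))*(142 + (1 - 12)) = (-12 + 48)*(142 - 11) = 36*131 = 4716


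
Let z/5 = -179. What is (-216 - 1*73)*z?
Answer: 258655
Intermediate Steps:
z = -895 (z = 5*(-179) = -895)
(-216 - 1*73)*z = (-216 - 1*73)*(-895) = (-216 - 73)*(-895) = -289*(-895) = 258655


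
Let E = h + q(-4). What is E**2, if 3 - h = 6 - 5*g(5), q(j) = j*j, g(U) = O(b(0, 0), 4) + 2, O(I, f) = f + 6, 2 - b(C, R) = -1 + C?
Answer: 5329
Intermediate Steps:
b(C, R) = 3 - C (b(C, R) = 2 - (-1 + C) = 2 + (1 - C) = 3 - C)
O(I, f) = 6 + f
g(U) = 12 (g(U) = (6 + 4) + 2 = 10 + 2 = 12)
q(j) = j**2
h = 57 (h = 3 - (6 - 5*12) = 3 - (6 - 60) = 3 - 1*(-54) = 3 + 54 = 57)
E = 73 (E = 57 + (-4)**2 = 57 + 16 = 73)
E**2 = 73**2 = 5329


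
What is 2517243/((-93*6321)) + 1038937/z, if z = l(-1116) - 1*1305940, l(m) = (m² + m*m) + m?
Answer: -789770332249/231977767056 ≈ -3.4045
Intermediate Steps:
l(m) = m + 2*m² (l(m) = (m² + m²) + m = 2*m² + m = m + 2*m²)
z = 1183856 (z = -1116*(1 + 2*(-1116)) - 1*1305940 = -1116*(1 - 2232) - 1305940 = -1116*(-2231) - 1305940 = 2489796 - 1305940 = 1183856)
2517243/((-93*6321)) + 1038937/z = 2517243/((-93*6321)) + 1038937/1183856 = 2517243/(-587853) + 1038937*(1/1183856) = 2517243*(-1/587853) + 1038937/1183856 = -839081/195951 + 1038937/1183856 = -789770332249/231977767056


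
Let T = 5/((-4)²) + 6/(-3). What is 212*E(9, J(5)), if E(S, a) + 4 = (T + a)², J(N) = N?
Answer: 94605/64 ≈ 1478.2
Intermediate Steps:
T = -27/16 (T = 5/16 + 6*(-⅓) = 5*(1/16) - 2 = 5/16 - 2 = -27/16 ≈ -1.6875)
E(S, a) = -4 + (-27/16 + a)²
212*E(9, J(5)) = 212*(-4 + (-27 + 16*5)²/256) = 212*(-4 + (-27 + 80)²/256) = 212*(-4 + (1/256)*53²) = 212*(-4 + (1/256)*2809) = 212*(-4 + 2809/256) = 212*(1785/256) = 94605/64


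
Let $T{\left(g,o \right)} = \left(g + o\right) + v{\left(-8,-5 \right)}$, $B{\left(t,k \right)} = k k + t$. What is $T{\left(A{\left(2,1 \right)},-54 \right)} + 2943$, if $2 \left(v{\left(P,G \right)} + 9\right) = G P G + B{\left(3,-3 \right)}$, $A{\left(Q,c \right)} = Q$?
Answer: $2788$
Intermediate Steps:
$B{\left(t,k \right)} = t + k^{2}$ ($B{\left(t,k \right)} = k^{2} + t = t + k^{2}$)
$v{\left(P,G \right)} = -3 + \frac{P G^{2}}{2}$ ($v{\left(P,G \right)} = -9 + \frac{G P G + \left(3 + \left(-3\right)^{2}\right)}{2} = -9 + \frac{P G^{2} + \left(3 + 9\right)}{2} = -9 + \frac{P G^{2} + 12}{2} = -9 + \frac{12 + P G^{2}}{2} = -9 + \left(6 + \frac{P G^{2}}{2}\right) = -3 + \frac{P G^{2}}{2}$)
$T{\left(g,o \right)} = -103 + g + o$ ($T{\left(g,o \right)} = \left(g + o\right) + \left(-3 + \frac{1}{2} \left(-8\right) \left(-5\right)^{2}\right) = \left(g + o\right) + \left(-3 + \frac{1}{2} \left(-8\right) 25\right) = \left(g + o\right) - 103 = -103 + g + o$)
$T{\left(A{\left(2,1 \right)},-54 \right)} + 2943 = \left(-103 + 2 - 54\right) + 2943 = -155 + 2943 = 2788$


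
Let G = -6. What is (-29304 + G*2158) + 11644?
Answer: -30608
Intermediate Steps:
(-29304 + G*2158) + 11644 = (-29304 - 6*2158) + 11644 = (-29304 - 12948) + 11644 = -42252 + 11644 = -30608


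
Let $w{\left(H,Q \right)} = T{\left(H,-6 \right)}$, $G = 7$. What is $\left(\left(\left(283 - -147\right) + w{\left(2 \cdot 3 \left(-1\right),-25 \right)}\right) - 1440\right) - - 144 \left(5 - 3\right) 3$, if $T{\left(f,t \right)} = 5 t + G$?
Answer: $-169$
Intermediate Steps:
$T{\left(f,t \right)} = 7 + 5 t$ ($T{\left(f,t \right)} = 5 t + 7 = 7 + 5 t$)
$w{\left(H,Q \right)} = -23$ ($w{\left(H,Q \right)} = 7 + 5 \left(-6\right) = 7 - 30 = -23$)
$\left(\left(\left(283 - -147\right) + w{\left(2 \cdot 3 \left(-1\right),-25 \right)}\right) - 1440\right) - - 144 \left(5 - 3\right) 3 = \left(\left(\left(283 - -147\right) - 23\right) - 1440\right) - - 144 \left(5 - 3\right) 3 = \left(\left(\left(283 + 147\right) - 23\right) - 1440\right) - - 144 \cdot 2 \cdot 3 = \left(\left(430 - 23\right) - 1440\right) - \left(-144\right) 6 = \left(407 - 1440\right) - -864 = -1033 + 864 = -169$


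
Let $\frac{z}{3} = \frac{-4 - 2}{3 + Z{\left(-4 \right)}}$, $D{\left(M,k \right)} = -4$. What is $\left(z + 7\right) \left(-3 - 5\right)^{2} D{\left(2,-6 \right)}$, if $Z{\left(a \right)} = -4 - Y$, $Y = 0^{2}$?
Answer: $-6400$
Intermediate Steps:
$Y = 0$
$Z{\left(a \right)} = -4$ ($Z{\left(a \right)} = -4 - 0 = -4 + 0 = -4$)
$z = 18$ ($z = 3 \frac{-4 - 2}{3 - 4} = 3 \left(- \frac{6}{-1}\right) = 3 \left(\left(-6\right) \left(-1\right)\right) = 3 \cdot 6 = 18$)
$\left(z + 7\right) \left(-3 - 5\right)^{2} D{\left(2,-6 \right)} = \left(18 + 7\right) \left(-3 - 5\right)^{2} \left(-4\right) = 25 \left(-8\right)^{2} \left(-4\right) = 25 \cdot 64 \left(-4\right) = 1600 \left(-4\right) = -6400$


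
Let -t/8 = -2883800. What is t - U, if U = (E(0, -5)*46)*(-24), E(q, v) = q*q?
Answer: 23070400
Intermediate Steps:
E(q, v) = q²
U = 0 (U = (0²*46)*(-24) = (0*46)*(-24) = 0*(-24) = 0)
t = 23070400 (t = -8*(-2883800) = 23070400)
t - U = 23070400 - 1*0 = 23070400 + 0 = 23070400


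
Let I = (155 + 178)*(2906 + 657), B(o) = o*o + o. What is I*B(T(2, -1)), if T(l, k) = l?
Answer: 7118874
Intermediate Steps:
B(o) = o + o² (B(o) = o² + o = o + o²)
I = 1186479 (I = 333*3563 = 1186479)
I*B(T(2, -1)) = 1186479*(2*(1 + 2)) = 1186479*(2*3) = 1186479*6 = 7118874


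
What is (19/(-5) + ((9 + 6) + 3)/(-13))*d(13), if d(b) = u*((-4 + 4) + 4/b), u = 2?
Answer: -2696/845 ≈ -3.1905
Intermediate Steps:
d(b) = 8/b (d(b) = 2*((-4 + 4) + 4/b) = 2*(0 + 4/b) = 2*(4/b) = 8/b)
(19/(-5) + ((9 + 6) + 3)/(-13))*d(13) = (19/(-5) + ((9 + 6) + 3)/(-13))*(8/13) = (19*(-⅕) + (15 + 3)*(-1/13))*(8*(1/13)) = (-19/5 + 18*(-1/13))*(8/13) = (-19/5 - 18/13)*(8/13) = -337/65*8/13 = -2696/845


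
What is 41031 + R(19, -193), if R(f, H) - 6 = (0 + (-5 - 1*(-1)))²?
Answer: 41053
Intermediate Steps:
R(f, H) = 22 (R(f, H) = 6 + (0 + (-5 - 1*(-1)))² = 6 + (0 + (-5 + 1))² = 6 + (0 - 4)² = 6 + (-4)² = 6 + 16 = 22)
41031 + R(19, -193) = 41031 + 22 = 41053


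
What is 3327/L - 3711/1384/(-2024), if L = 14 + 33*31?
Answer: 9323493939/2904860992 ≈ 3.2096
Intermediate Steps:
L = 1037 (L = 14 + 1023 = 1037)
3327/L - 3711/1384/(-2024) = 3327/1037 - 3711/1384/(-2024) = 3327*(1/1037) - 3711*1/1384*(-1/2024) = 3327/1037 - 3711/1384*(-1/2024) = 3327/1037 + 3711/2801216 = 9323493939/2904860992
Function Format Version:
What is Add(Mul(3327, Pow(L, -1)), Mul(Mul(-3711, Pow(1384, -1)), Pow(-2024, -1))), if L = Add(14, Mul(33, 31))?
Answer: Rational(9323493939, 2904860992) ≈ 3.2096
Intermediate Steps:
L = 1037 (L = Add(14, 1023) = 1037)
Add(Mul(3327, Pow(L, -1)), Mul(Mul(-3711, Pow(1384, -1)), Pow(-2024, -1))) = Add(Mul(3327, Pow(1037, -1)), Mul(Mul(-3711, Pow(1384, -1)), Pow(-2024, -1))) = Add(Mul(3327, Rational(1, 1037)), Mul(Mul(-3711, Rational(1, 1384)), Rational(-1, 2024))) = Add(Rational(3327, 1037), Mul(Rational(-3711, 1384), Rational(-1, 2024))) = Add(Rational(3327, 1037), Rational(3711, 2801216)) = Rational(9323493939, 2904860992)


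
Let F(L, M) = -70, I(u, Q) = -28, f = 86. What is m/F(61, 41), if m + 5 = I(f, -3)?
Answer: 33/70 ≈ 0.47143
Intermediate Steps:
m = -33 (m = -5 - 28 = -33)
m/F(61, 41) = -33/(-70) = -33*(-1/70) = 33/70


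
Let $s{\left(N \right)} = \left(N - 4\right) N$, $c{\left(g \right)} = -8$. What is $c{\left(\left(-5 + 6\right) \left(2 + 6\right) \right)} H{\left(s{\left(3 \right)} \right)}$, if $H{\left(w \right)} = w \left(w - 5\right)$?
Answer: $-192$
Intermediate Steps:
$s{\left(N \right)} = N \left(-4 + N\right)$ ($s{\left(N \right)} = \left(-4 + N\right) N = N \left(-4 + N\right)$)
$H{\left(w \right)} = w \left(-5 + w\right)$
$c{\left(\left(-5 + 6\right) \left(2 + 6\right) \right)} H{\left(s{\left(3 \right)} \right)} = - 8 \cdot 3 \left(-4 + 3\right) \left(-5 + 3 \left(-4 + 3\right)\right) = - 8 \cdot 3 \left(-1\right) \left(-5 + 3 \left(-1\right)\right) = - 8 \left(- 3 \left(-5 - 3\right)\right) = - 8 \left(\left(-3\right) \left(-8\right)\right) = \left(-8\right) 24 = -192$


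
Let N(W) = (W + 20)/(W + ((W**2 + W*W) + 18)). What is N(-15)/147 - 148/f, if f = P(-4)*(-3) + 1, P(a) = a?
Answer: -9855403/865683 ≈ -11.385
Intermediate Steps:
f = 13 (f = -4*(-3) + 1 = 12 + 1 = 13)
N(W) = (20 + W)/(18 + W + 2*W**2) (N(W) = (20 + W)/(W + ((W**2 + W**2) + 18)) = (20 + W)/(W + (2*W**2 + 18)) = (20 + W)/(W + (18 + 2*W**2)) = (20 + W)/(18 + W + 2*W**2))
N(-15)/147 - 148/f = ((20 - 15)/(18 - 15 + 2*(-15)**2))/147 - 148/13 = (5/(18 - 15 + 2*225))*(1/147) - 148*1/13 = (5/(18 - 15 + 450))*(1/147) - 148/13 = (5/453)*(1/147) - 148/13 = 5/66591 - 148/13 = -9855403/865683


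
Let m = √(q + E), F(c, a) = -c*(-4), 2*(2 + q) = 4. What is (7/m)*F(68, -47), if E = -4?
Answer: -952*I ≈ -952.0*I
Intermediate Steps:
q = 0 (q = -2 + (½)*4 = -2 + 2 = 0)
F(c, a) = 4*c
m = 2*I (m = √(0 - 4) = √(-4) = 2*I ≈ 2.0*I)
(7/m)*F(68, -47) = (7/((2*I)))*(4*68) = (7*(-I/2))*272 = -7*I/2*272 = -952*I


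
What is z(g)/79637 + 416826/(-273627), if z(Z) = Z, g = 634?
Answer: -3669032516/2421203711 ≈ -1.5154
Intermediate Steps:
z(g)/79637 + 416826/(-273627) = 634/79637 + 416826/(-273627) = 634*(1/79637) + 416826*(-1/273627) = 634/79637 - 46314/30403 = -3669032516/2421203711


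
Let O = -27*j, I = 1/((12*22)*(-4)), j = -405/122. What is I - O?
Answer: -5773741/64416 ≈ -89.632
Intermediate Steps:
j = -405/122 (j = -405*1/122 = -405/122 ≈ -3.3197)
I = -1/1056 (I = 1/(264*(-4)) = 1/(-1056) = -1/1056 ≈ -0.00094697)
O = 10935/122 (O = -27*(-405/122) = 10935/122 ≈ 89.631)
I - O = -1/1056 - 1*10935/122 = -1/1056 - 10935/122 = -5773741/64416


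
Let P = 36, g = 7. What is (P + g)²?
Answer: 1849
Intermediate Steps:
(P + g)² = (36 + 7)² = 43² = 1849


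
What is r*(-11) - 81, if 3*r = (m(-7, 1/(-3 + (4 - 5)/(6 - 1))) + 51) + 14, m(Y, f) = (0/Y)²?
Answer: -958/3 ≈ -319.33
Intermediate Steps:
m(Y, f) = 0 (m(Y, f) = 0² = 0)
r = 65/3 (r = ((0 + 51) + 14)/3 = (51 + 14)/3 = (⅓)*65 = 65/3 ≈ 21.667)
r*(-11) - 81 = (65/3)*(-11) - 81 = -715/3 - 81 = -958/3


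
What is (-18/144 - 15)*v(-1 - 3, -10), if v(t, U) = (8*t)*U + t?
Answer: -9559/2 ≈ -4779.5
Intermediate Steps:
v(t, U) = t + 8*U*t (v(t, U) = 8*U*t + t = t + 8*U*t)
(-18/144 - 15)*v(-1 - 3, -10) = (-18/144 - 15)*((-1 - 3)*(1 + 8*(-10))) = (-18*1/144 - 15)*(-4*(1 - 80)) = (-⅛ - 15)*(-4*(-79)) = -121/8*316 = -9559/2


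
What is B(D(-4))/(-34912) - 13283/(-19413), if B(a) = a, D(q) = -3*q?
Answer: 115875785/169436664 ≈ 0.68389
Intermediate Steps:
B(D(-4))/(-34912) - 13283/(-19413) = -3*(-4)/(-34912) - 13283/(-19413) = 12*(-1/34912) - 13283*(-1/19413) = -3/8728 + 13283/19413 = 115875785/169436664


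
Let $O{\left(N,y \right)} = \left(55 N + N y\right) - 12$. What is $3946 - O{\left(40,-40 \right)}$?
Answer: $3358$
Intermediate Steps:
$O{\left(N,y \right)} = -12 + 55 N + N y$
$3946 - O{\left(40,-40 \right)} = 3946 - \left(-12 + 55 \cdot 40 + 40 \left(-40\right)\right) = 3946 - \left(-12 + 2200 - 1600\right) = 3946 - 588 = 3358$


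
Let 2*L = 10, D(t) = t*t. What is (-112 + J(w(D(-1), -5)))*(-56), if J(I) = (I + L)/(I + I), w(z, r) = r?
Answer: 6272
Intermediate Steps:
D(t) = t**2
L = 5 (L = (1/2)*10 = 5)
J(I) = (5 + I)/(2*I) (J(I) = (I + 5)/(I + I) = (5 + I)/((2*I)) = (5 + I)*(1/(2*I)) = (5 + I)/(2*I))
(-112 + J(w(D(-1), -5)))*(-56) = (-112 + (1/2)*(5 - 5)/(-5))*(-56) = (-112 + (1/2)*(-1/5)*0)*(-56) = (-112 + 0)*(-56) = -112*(-56) = 6272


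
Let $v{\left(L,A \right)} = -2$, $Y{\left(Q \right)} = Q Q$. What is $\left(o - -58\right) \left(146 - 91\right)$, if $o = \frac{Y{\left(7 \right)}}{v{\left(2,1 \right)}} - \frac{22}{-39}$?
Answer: $\frac{146135}{78} \approx 1873.5$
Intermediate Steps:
$Y{\left(Q \right)} = Q^{2}$
$o = - \frac{1867}{78}$ ($o = \frac{7^{2}}{-2} - \frac{22}{-39} = 49 \left(- \frac{1}{2}\right) - - \frac{22}{39} = - \frac{49}{2} + \frac{22}{39} = - \frac{1867}{78} \approx -23.936$)
$\left(o - -58\right) \left(146 - 91\right) = \left(- \frac{1867}{78} - -58\right) \left(146 - 91\right) = \left(- \frac{1867}{78} + 58\right) 55 = \frac{2657}{78} \cdot 55 = \frac{146135}{78}$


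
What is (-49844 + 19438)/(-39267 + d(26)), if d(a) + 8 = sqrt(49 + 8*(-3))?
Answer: 15203/19635 ≈ 0.77428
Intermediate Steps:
d(a) = -3 (d(a) = -8 + sqrt(49 + 8*(-3)) = -8 + sqrt(49 - 24) = -8 + sqrt(25) = -8 + 5 = -3)
(-49844 + 19438)/(-39267 + d(26)) = (-49844 + 19438)/(-39267 - 3) = -30406/(-39270) = -30406*(-1/39270) = 15203/19635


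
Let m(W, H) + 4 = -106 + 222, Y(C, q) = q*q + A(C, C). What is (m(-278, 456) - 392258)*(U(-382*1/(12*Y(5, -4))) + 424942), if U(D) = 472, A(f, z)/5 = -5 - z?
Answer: -166824398444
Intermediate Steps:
A(f, z) = -25 - 5*z (A(f, z) = 5*(-5 - z) = -25 - 5*z)
Y(C, q) = -25 + q**2 - 5*C (Y(C, q) = q*q + (-25 - 5*C) = q**2 + (-25 - 5*C) = -25 + q**2 - 5*C)
m(W, H) = 112 (m(W, H) = -4 + (-106 + 222) = -4 + 116 = 112)
(m(-278, 456) - 392258)*(U(-382*1/(12*Y(5, -4))) + 424942) = (112 - 392258)*(472 + 424942) = -392146*425414 = -166824398444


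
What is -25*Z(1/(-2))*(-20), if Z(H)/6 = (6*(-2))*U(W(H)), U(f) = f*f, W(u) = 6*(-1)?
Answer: -1296000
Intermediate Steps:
W(u) = -6
U(f) = f²
Z(H) = -2592 (Z(H) = 6*((6*(-2))*(-6)²) = 6*(-12*36) = 6*(-432) = -2592)
-25*Z(1/(-2))*(-20) = -25*(-2592)*(-20) = 64800*(-20) = -1296000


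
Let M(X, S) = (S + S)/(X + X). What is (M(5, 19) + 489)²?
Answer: 6071296/25 ≈ 2.4285e+5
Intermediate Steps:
M(X, S) = S/X (M(X, S) = (2*S)/((2*X)) = (2*S)*(1/(2*X)) = S/X)
(M(5, 19) + 489)² = (19/5 + 489)² = (2464/5)² = 6071296/25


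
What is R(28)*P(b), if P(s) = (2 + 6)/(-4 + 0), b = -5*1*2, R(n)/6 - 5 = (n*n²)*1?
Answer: -263484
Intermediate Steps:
R(n) = 30 + 6*n³ (R(n) = 30 + 6*((n*n²)*1) = 30 + 6*(n³*1) = 30 + 6*n³)
b = -10 (b = -5*2 = -10)
P(s) = -2 (P(s) = 8/(-4) = 8*(-¼) = -2)
R(28)*P(b) = (30 + 6*28³)*(-2) = (30 + 6*21952)*(-2) = (30 + 131712)*(-2) = 131742*(-2) = -263484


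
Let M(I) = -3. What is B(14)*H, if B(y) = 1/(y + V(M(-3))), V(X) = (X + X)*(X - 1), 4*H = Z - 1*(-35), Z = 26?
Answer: 61/152 ≈ 0.40132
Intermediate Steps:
H = 61/4 (H = (26 - 1*(-35))/4 = (26 + 35)/4 = (1/4)*61 = 61/4 ≈ 15.250)
V(X) = 2*X*(-1 + X) (V(X) = (2*X)*(-1 + X) = 2*X*(-1 + X))
B(y) = 1/(24 + y) (B(y) = 1/(y + 2*(-3)*(-1 - 3)) = 1/(y + 2*(-3)*(-4)) = 1/(y + 24) = 1/(24 + y))
B(14)*H = (61/4)/(24 + 14) = (61/4)/38 = (1/38)*(61/4) = 61/152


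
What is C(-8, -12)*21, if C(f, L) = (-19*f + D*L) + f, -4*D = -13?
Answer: 2205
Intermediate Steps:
D = 13/4 (D = -¼*(-13) = 13/4 ≈ 3.2500)
C(f, L) = -18*f + 13*L/4 (C(f, L) = (-19*f + 13*L/4) + f = -18*f + 13*L/4)
C(-8, -12)*21 = (-18*(-8) + (13/4)*(-12))*21 = (144 - 39)*21 = 105*21 = 2205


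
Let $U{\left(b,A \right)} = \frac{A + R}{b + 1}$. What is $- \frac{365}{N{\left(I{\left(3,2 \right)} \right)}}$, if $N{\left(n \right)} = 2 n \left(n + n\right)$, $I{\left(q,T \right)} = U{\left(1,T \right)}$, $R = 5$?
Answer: $- \frac{365}{49} \approx -7.449$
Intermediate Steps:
$U{\left(b,A \right)} = \frac{5 + A}{1 + b}$ ($U{\left(b,A \right)} = \frac{A + 5}{b + 1} = \frac{5 + A}{1 + b}$)
$I{\left(q,T \right)} = \frac{5}{2} + \frac{T}{2}$ ($I{\left(q,T \right)} = \frac{5 + T}{1 + 1} = \frac{5 + T}{2} = \frac{5}{2} + \frac{T}{2}$)
$N{\left(n \right)} = 4 n^{2}$ ($N{\left(n \right)} = 2 n 2 n = 4 n^{2}$)
$- \frac{365}{N{\left(I{\left(3,2 \right)} \right)}} = - \frac{365}{4 \left(\frac{5}{2} + \frac{1}{2} \cdot 2\right)^{2}} = - \frac{365}{4 \left(\frac{5}{2} + 1\right)^{2}} = - \frac{365}{4 \left(\frac{7}{2}\right)^{2}} = - \frac{365}{4 \cdot \frac{49}{4}} = - \frac{365}{49}$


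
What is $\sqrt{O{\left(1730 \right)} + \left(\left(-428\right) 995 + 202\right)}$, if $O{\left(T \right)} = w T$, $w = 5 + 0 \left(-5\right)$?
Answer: $4 i \sqrt{26063} \approx 645.76 i$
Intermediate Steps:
$w = 5$ ($w = 5 + 0 = 5$)
$O{\left(T \right)} = 5 T$
$\sqrt{O{\left(1730 \right)} + \left(\left(-428\right) 995 + 202\right)} = \sqrt{5 \cdot 1730 + \left(\left(-428\right) 995 + 202\right)} = \sqrt{8650 + \left(-425860 + 202\right)} = \sqrt{8650 - 425658} = \sqrt{-417008} = 4 i \sqrt{26063}$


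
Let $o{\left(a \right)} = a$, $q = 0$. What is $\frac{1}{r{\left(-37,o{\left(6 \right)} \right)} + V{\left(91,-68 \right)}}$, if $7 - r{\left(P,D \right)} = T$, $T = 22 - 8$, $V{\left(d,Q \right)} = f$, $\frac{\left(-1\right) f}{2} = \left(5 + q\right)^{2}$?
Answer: $- \frac{1}{57} \approx -0.017544$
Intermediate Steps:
$f = -50$ ($f = - 2 \left(5 + 0\right)^{2} = - 2 \cdot 5^{2} = \left(-2\right) 25 = -50$)
$V{\left(d,Q \right)} = -50$
$T = 14$ ($T = 22 - 8 = 14$)
$r{\left(P,D \right)} = -7$ ($r{\left(P,D \right)} = 7 - 14 = -7$)
$\frac{1}{r{\left(-37,o{\left(6 \right)} \right)} + V{\left(91,-68 \right)}} = \frac{1}{-7 - 50} = \frac{1}{-57} = - \frac{1}{57}$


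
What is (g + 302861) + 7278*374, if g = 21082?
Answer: 3045915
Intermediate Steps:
(g + 302861) + 7278*374 = (21082 + 302861) + 7278*374 = 323943 + 2721972 = 3045915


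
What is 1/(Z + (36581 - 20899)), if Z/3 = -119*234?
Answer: -1/67856 ≈ -1.4737e-5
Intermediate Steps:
Z = -83538 (Z = 3*(-119*234) = 3*(-27846) = -83538)
1/(Z + (36581 - 20899)) = 1/(-83538 + (36581 - 20899)) = 1/(-83538 + 15682) = 1/(-67856) = -1/67856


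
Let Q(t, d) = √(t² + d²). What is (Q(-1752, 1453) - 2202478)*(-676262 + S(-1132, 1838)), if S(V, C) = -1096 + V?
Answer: 1494359298220 - 678490*√5180713 ≈ 1.4928e+12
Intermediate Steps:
Q(t, d) = √(d² + t²)
(Q(-1752, 1453) - 2202478)*(-676262 + S(-1132, 1838)) = (√(1453² + (-1752)²) - 2202478)*(-676262 + (-1096 - 1132)) = (√(2111209 + 3069504) - 2202478)*(-676262 - 2228) = (√5180713 - 2202478)*(-678490) = (-2202478 + √5180713)*(-678490) = 1494359298220 - 678490*√5180713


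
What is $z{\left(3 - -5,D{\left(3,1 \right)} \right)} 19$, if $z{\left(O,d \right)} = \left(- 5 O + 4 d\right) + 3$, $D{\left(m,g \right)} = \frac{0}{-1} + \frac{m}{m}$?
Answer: $-627$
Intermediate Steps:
$D{\left(m,g \right)} = 1$ ($D{\left(m,g \right)} = 0 \left(-1\right) + 1 = 0 + 1 = 1$)
$z{\left(O,d \right)} = 3 - 5 O + 4 d$
$z{\left(3 - -5,D{\left(3,1 \right)} \right)} 19 = \left(3 - 5 \left(3 - -5\right) + 4 \cdot 1\right) 19 = \left(3 - 5 \left(3 + 5\right) + 4\right) 19 = \left(3 - 40 + 4\right) 19 = \left(-33\right) 19 = -627$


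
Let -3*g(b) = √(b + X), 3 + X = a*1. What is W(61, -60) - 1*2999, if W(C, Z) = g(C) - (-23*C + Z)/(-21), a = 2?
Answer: -9206/3 - 2*√15/3 ≈ -3071.3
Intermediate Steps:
X = -1 (X = -3 + 2*1 = -3 + 2 = -1)
g(b) = -√(-1 + b)/3 (g(b) = -√(b - 1)/3 = -√(-1 + b)/3)
W(C, Z) = -23*C/21 - √(-1 + C)/3 + Z/21 (W(C, Z) = -√(-1 + C)/3 - (-23*C + Z)/(-21) = -√(-1 + C)/3 - (Z - 23*C)*(-1)/21 = -√(-1 + C)/3 - (-Z/21 + 23*C/21) = -√(-1 + C)/3 + (-23*C/21 + Z/21) = -23*C/21 - √(-1 + C)/3 + Z/21)
W(61, -60) - 1*2999 = (-23/21*61 - √(-1 + 61)/3 + (1/21)*(-60)) - 1*2999 = (-1403/21 - 2*√15/3 - 20/7) - 2999 = (-209/3 - 2*√15/3) - 2999 = -9206/3 - 2*√15/3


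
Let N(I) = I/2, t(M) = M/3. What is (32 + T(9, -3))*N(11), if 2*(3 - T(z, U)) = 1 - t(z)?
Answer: 198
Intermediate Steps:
t(M) = M/3 (t(M) = M*(⅓) = M/3)
T(z, U) = 5/2 + z/6 (T(z, U) = 3 - (1 - z/3)/2 = 3 + (-½ + z/6) = 5/2 + z/6)
N(I) = I/2 (N(I) = I*(½) = I/2)
(32 + T(9, -3))*N(11) = (32 + (5/2 + (⅙)*9))*((½)*11) = (32 + (5/2 + 3/2))*(11/2) = (32 + 4)*(11/2) = 36*(11/2) = 198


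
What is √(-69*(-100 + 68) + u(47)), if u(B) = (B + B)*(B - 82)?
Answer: I*√1082 ≈ 32.894*I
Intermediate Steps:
u(B) = 2*B*(-82 + B) (u(B) = (2*B)*(-82 + B) = 2*B*(-82 + B))
√(-69*(-100 + 68) + u(47)) = √(-69*(-100 + 68) + 2*47*(-82 + 47)) = √(-69*(-32) + 2*47*(-35)) = √(2208 - 3290) = √(-1082) = I*√1082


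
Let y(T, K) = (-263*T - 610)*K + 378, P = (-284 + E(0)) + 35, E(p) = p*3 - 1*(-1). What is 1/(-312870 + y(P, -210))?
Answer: -1/13881432 ≈ -7.2039e-8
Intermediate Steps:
E(p) = 1 + 3*p (E(p) = 3*p + 1 = 1 + 3*p)
P = -248 (P = (-284 + (1 + 3*0)) + 35 = (-284 + (1 + 0)) + 35 = (-284 + 1) + 35 = -283 + 35 = -248)
y(T, K) = 378 + K*(-610 - 263*T) (y(T, K) = (-610 - 263*T)*K + 378 = K*(-610 - 263*T) + 378 = 378 + K*(-610 - 263*T))
1/(-312870 + y(P, -210)) = 1/(-312870 + (378 - 610*(-210) - 263*(-210)*(-248))) = 1/(-312870 + (378 + 128100 - 13697040)) = 1/(-312870 - 13568562) = 1/(-13881432) = -1/13881432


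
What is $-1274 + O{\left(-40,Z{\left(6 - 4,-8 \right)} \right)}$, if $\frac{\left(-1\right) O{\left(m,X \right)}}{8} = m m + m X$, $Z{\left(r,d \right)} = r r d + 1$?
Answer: $-23994$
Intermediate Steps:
$Z{\left(r,d \right)} = 1 + d r^{2}$ ($Z{\left(r,d \right)} = r^{2} d + 1 = d r^{2} + 1 = 1 + d r^{2}$)
$O{\left(m,X \right)} = - 8 m^{2} - 8 X m$ ($O{\left(m,X \right)} = - 8 \left(m m + m X\right) = - 8 \left(m^{2} + X m\right) = - 8 m^{2} - 8 X m$)
$-1274 + O{\left(-40,Z{\left(6 - 4,-8 \right)} \right)} = -1274 - - 320 \left(\left(1 - 8 \left(6 - 4\right)^{2}\right) - 40\right) = -1274 - - 320 \left(\left(1 - 8 \cdot 2^{2}\right) - 40\right) = -1274 - - 320 \left(\left(1 - 32\right) - 40\right) = -1274 - - 320 \left(-31 - 40\right) = -1274 - \left(-320\right) \left(-71\right) = -1274 - 22720 = -23994$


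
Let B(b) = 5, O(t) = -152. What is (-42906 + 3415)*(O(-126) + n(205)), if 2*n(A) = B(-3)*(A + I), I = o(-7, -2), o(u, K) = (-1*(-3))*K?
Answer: -27288281/2 ≈ -1.3644e+7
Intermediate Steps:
o(u, K) = 3*K
I = -6 (I = 3*(-2) = -6)
n(A) = -15 + 5*A/2 (n(A) = (5*(A - 6))/2 = (5*(-6 + A))/2 = (-30 + 5*A)/2 = -15 + 5*A/2)
(-42906 + 3415)*(O(-126) + n(205)) = (-42906 + 3415)*(-152 + (-15 + (5/2)*205)) = -39491*(-152 + (-15 + 1025/2)) = -39491*(-152 + 995/2) = -39491*691/2 = -27288281/2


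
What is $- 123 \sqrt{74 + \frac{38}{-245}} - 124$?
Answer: $-124 - \frac{246 \sqrt{22615}}{35} \approx -1181.0$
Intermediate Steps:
$- 123 \sqrt{74 + \frac{38}{-245}} - 124 = - 123 \sqrt{74 + 38 \left(- \frac{1}{245}\right)} - 124 = - 123 \sqrt{74 - \frac{38}{245}} - 124 = - 123 \sqrt{\frac{18092}{245}} - 124 = - 123 \frac{2 \sqrt{22615}}{35} - 124 = - \frac{246 \sqrt{22615}}{35} - 124 = -124 - \frac{246 \sqrt{22615}}{35}$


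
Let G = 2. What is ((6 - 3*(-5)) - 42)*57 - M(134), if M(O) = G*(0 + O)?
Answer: -1465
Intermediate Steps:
M(O) = 2*O (M(O) = 2*(0 + O) = 2*O)
((6 - 3*(-5)) - 42)*57 - M(134) = ((6 - 3*(-5)) - 42)*57 - 2*134 = ((6 + 15) - 42)*57 - 1*268 = (21 - 42)*57 - 268 = -21*57 - 268 = -1197 - 268 = -1465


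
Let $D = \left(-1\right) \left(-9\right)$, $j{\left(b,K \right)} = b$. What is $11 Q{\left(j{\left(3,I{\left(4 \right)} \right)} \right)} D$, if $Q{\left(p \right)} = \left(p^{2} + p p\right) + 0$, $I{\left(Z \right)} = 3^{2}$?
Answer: $1782$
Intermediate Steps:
$I{\left(Z \right)} = 9$
$Q{\left(p \right)} = 2 p^{2}$ ($Q{\left(p \right)} = \left(p^{2} + p^{2}\right) + 0 = 2 p^{2} + 0 = 2 p^{2}$)
$D = 9$
$11 Q{\left(j{\left(3,I{\left(4 \right)} \right)} \right)} D = 11 \cdot 2 \cdot 3^{2} \cdot 9 = 11 \cdot 2 \cdot 9 \cdot 9 = 11 \cdot 18 \cdot 9 = 198 \cdot 9 = 1782$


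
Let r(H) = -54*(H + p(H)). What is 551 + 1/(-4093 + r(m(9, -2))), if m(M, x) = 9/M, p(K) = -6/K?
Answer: 2106472/3823 ≈ 551.00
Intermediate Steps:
r(H) = -54*H + 324/H (r(H) = -54*(H - 6/H) = -54*H + 324/H)
551 + 1/(-4093 + r(m(9, -2))) = 551 + 1/(-4093 + (-486/9 + 324/((9/9)))) = 551 + 1/(-4093 + (-486/9 + 324/((9*(⅑))))) = 551 + 1/(-4093 + (-54*1 + 324/1)) = 551 + 1/(-4093 + (-54 + 324*1)) = 551 + 1/(-4093 + (-54 + 324)) = 551 + 1/(-4093 + 270) = 551 + 1/(-3823) = 551 - 1/3823 = 2106472/3823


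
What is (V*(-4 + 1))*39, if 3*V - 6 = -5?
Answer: -39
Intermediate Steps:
V = ⅓ (V = 2 + (⅓)*(-5) = 2 - 5/3 = ⅓ ≈ 0.33333)
(V*(-4 + 1))*39 = ((-4 + 1)/3)*39 = ((⅓)*(-3))*39 = -1*39 = -39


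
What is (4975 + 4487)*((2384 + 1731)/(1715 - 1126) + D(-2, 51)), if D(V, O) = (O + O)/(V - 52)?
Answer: 4485652/93 ≈ 48233.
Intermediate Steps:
D(V, O) = 2*O/(-52 + V) (D(V, O) = (2*O)/(-52 + V) = 2*O/(-52 + V))
(4975 + 4487)*((2384 + 1731)/(1715 - 1126) + D(-2, 51)) = (4975 + 4487)*((2384 + 1731)/(1715 - 1126) + 2*51/(-52 - 2)) = 9462*(4115/589 + 2*51/(-54)) = 9462*(4115*(1/589) + 2*51*(-1/54)) = 9462*(4115/589 - 17/9) = 9462*(27022/5301) = 4485652/93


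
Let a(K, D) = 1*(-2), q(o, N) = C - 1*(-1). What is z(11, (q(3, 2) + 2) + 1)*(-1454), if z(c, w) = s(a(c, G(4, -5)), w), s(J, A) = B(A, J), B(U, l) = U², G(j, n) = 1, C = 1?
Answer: -36350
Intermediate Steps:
q(o, N) = 2 (q(o, N) = 1 - 1*(-1) = 1 + 1 = 2)
a(K, D) = -2
s(J, A) = A²
z(c, w) = w²
z(11, (q(3, 2) + 2) + 1)*(-1454) = ((2 + 2) + 1)²*(-1454) = (4 + 1)²*(-1454) = 5²*(-1454) = 25*(-1454) = -36350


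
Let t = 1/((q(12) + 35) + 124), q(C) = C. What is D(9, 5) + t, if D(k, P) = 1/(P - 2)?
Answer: 58/171 ≈ 0.33918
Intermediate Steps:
D(k, P) = 1/(-2 + P)
t = 1/171 (t = 1/((12 + 35) + 124) = 1/(47 + 124) = 1/171 ≈ 0.0058480)
D(9, 5) + t = 1/(-2 + 5) + 1/171 = 1/3 + 1/171 = ⅓ + 1/171 = 58/171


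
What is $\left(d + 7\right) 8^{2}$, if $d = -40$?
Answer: $-2112$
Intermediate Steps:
$\left(d + 7\right) 8^{2} = \left(-40 + 7\right) 8^{2} = \left(-33\right) 64 = -2112$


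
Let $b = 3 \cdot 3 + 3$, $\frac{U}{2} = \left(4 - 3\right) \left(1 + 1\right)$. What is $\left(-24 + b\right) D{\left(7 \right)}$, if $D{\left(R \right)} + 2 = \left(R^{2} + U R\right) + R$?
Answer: $-984$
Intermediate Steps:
$U = 4$ ($U = 2 \left(4 - 3\right) \left(1 + 1\right) = 2 \cdot 1 \cdot 2 = 2 \cdot 2 = 4$)
$b = 12$ ($b = 9 + 3 = 12$)
$D{\left(R \right)} = -2 + R^{2} + 5 R$ ($D{\left(R \right)} = -2 + \left(\left(R^{2} + 4 R\right) + R\right) = -2 + \left(R^{2} + 5 R\right) = -2 + R^{2} + 5 R$)
$\left(-24 + b\right) D{\left(7 \right)} = \left(-24 + 12\right) \left(-2 + 7^{2} + 5 \cdot 7\right) = - 12 \left(-2 + 49 + 35\right) = \left(-12\right) 82 = -984$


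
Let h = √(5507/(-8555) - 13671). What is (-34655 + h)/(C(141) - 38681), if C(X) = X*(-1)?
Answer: 34655/38822 - 2*I*√62537537635/166061105 ≈ 0.89266 - 0.0030118*I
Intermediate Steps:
C(X) = -X
h = 4*I*√62537537635/8555 (h = √(5507*(-1/8555) - 13671) = √(-5507/8555 - 13671) = √(-116960912/8555) = 4*I*√62537537635/8555 ≈ 116.93*I)
(-34655 + h)/(C(141) - 38681) = (-34655 + 4*I*√62537537635/8555)/(-1*141 - 38681) = (-34655 + 4*I*√62537537635/8555)/(-141 - 38681) = (-34655 + 4*I*√62537537635/8555)/(-38822) = (-34655 + 4*I*√62537537635/8555)*(-1/38822) = 34655/38822 - 2*I*√62537537635/166061105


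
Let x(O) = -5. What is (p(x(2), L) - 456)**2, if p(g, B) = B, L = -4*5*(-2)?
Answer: 173056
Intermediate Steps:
L = 40 (L = -20*(-2) = 40)
(p(x(2), L) - 456)**2 = (40 - 456)**2 = (-416)**2 = 173056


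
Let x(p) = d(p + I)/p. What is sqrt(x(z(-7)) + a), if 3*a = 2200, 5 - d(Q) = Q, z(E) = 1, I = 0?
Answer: 2*sqrt(1659)/3 ≈ 27.154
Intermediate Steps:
d(Q) = 5 - Q
a = 2200/3 (a = (1/3)*2200 = 2200/3 ≈ 733.33)
x(p) = (5 - p)/p (x(p) = (5 - (p + 0))/p = (5 - p)/p)
sqrt(x(z(-7)) + a) = sqrt((5 - 1*1)/1 + 2200/3) = sqrt(1*(5 - 1) + 2200/3) = sqrt(1*4 + 2200/3) = sqrt(4 + 2200/3) = sqrt(2212/3) = 2*sqrt(1659)/3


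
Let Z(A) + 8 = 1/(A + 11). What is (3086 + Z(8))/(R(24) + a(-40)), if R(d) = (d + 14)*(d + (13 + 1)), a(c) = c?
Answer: 58483/26676 ≈ 2.1923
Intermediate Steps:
Z(A) = -8 + 1/(11 + A) (Z(A) = -8 + 1/(A + 11) = -8 + 1/(11 + A))
R(d) = (14 + d)² (R(d) = (14 + d)*(d + 14) = (14 + d)*(14 + d) = (14 + d)²)
(3086 + Z(8))/(R(24) + a(-40)) = (3086 + (-87 - 8*8)/(11 + 8))/((14 + 24)² - 40) = (3086 + (-87 - 64)/19)/(38² - 40) = (3086 + (1/19)*(-151))/(1444 - 40) = (3086 - 151/19)/1404 = (58483/19)*(1/1404) = 58483/26676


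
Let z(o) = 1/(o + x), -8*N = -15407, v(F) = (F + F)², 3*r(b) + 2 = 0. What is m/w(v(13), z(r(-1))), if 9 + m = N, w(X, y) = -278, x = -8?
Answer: -15335/2224 ≈ -6.8952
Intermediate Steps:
r(b) = -⅔ (r(b) = -⅔ + (⅓)*0 = -⅔ + 0 = -⅔)
v(F) = 4*F² (v(F) = (2*F)² = 4*F²)
N = 15407/8 (N = -⅛*(-15407) = 15407/8 ≈ 1925.9)
z(o) = 1/(-8 + o) (z(o) = 1/(o - 8) = 1/(-8 + o))
m = 15335/8 (m = -9 + 15407/8 = 15335/8 ≈ 1916.9)
m/w(v(13), z(r(-1))) = (15335/8)/(-278) = (15335/8)*(-1/278) = -15335/2224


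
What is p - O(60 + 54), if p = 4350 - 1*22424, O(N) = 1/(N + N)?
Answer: -4120873/228 ≈ -18074.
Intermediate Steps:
O(N) = 1/(2*N)
p = -18074 (p = 4350 - 22424 = -18074)
p - O(60 + 54) = -18074 - 1/(2*(60 + 54)) = -18074 - 1/(2*114) = -18074 - 1*1/228 = -18074 - 1/228 = -4120873/228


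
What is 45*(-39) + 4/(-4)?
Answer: -1756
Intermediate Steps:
45*(-39) + 4/(-4) = -1755 + 4*(-¼) = -1755 - 1 = -1756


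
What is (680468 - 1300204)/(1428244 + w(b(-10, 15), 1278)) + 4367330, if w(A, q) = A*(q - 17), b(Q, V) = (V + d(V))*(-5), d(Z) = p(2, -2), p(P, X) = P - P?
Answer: 5824572014034/1333669 ≈ 4.3673e+6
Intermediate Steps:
p(P, X) = 0
d(Z) = 0
b(Q, V) = -5*V (b(Q, V) = (V + 0)*(-5) = V*(-5) = -5*V)
w(A, q) = A*(-17 + q)
(680468 - 1300204)/(1428244 + w(b(-10, 15), 1278)) + 4367330 = (680468 - 1300204)/(1428244 + (-5*15)*(-17 + 1278)) + 4367330 = -619736/(1428244 - 75*1261) + 4367330 = -619736/(1428244 - 94575) + 4367330 = -619736/1333669 + 4367330 = 5824572014034/1333669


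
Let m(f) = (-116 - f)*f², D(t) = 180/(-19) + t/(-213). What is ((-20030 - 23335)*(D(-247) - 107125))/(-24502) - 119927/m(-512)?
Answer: -325297671685185059393/1715610112229376 ≈ -1.8961e+5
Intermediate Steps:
D(t) = -180/19 - t/213 (D(t) = 180*(-1/19) + t*(-1/213) = -180/19 - t/213)
m(f) = f²*(-116 - f)
((-20030 - 23335)*(D(-247) - 107125))/(-24502) - 119927/m(-512) = ((-20030 - 23335)*((-180/19 - 1/213*(-247)) - 107125))/(-24502) - 119927*1/(262144*(-116 - 1*(-512))) = -43365*((-180/19 + 247/213) - 107125)*(-1/24502) - 119927*1/(262144*(-116 + 512)) = -43365*(-33647/4047 - 107125)*(-1/24502) - 119927/(262144*396) = -43365*(-433568522/4047)*(-1/24502) - 119927/103809024 = (6267232985510/1349)*(-1/24502) - 119927*1/103809024 = -3133616492755/16526599 - 119927/103809024 = -325297671685185059393/1715610112229376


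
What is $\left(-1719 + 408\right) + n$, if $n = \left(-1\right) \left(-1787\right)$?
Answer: $476$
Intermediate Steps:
$n = 1787$
$\left(-1719 + 408\right) + n = \left(-1719 + 408\right) + 1787 = -1311 + 1787 = 476$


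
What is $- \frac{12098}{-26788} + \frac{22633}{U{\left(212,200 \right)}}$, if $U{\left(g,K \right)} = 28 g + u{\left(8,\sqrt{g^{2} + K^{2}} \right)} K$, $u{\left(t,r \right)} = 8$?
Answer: $\frac{174365833}{50468592} \approx 3.4549$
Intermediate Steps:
$U{\left(g,K \right)} = 8 K + 28 g$ ($U{\left(g,K \right)} = 28 g + 8 K = 8 K + 28 g$)
$- \frac{12098}{-26788} + \frac{22633}{U{\left(212,200 \right)}} = - \frac{12098}{-26788} + \frac{22633}{8 \cdot 200 + 28 \cdot 212} = \left(-12098\right) \left(- \frac{1}{26788}\right) + \frac{22633}{1600 + 5936} = \frac{6049}{13394} + \frac{22633}{7536} = \frac{174365833}{50468592}$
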